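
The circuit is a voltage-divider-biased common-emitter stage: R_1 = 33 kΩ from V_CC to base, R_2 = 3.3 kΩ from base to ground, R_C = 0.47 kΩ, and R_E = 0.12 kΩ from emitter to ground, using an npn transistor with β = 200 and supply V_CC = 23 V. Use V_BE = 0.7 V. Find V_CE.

V_CE ≈ 17 V

Thevenize the base divider: V_Th = V_CC·R_2/(R_1+R_2) = 23×3.3/36.3 = 2.09 V, R_Th = R_1‖R_2 = 3 kΩ.
Base-emitter loop: V_Th = I_B·R_Th + V_BE + (β+1)I_B·R_E, so I_B = (2.09 − 0.7) / (3 + 201×0.12) = 0.0513 mA.
I_C = β·I_B = 200×0.0513 = 10.3 mA, and I_E = (β+1)I_B = 10.3 mA.
V_CE = V_CC − I_C·R_C − I_E·R_E = 23 − 10.3×0.47 − 10.3×0.12 = 16.9 V.
V_CE = 16.9 V > 0.2 V confirms active-region operation.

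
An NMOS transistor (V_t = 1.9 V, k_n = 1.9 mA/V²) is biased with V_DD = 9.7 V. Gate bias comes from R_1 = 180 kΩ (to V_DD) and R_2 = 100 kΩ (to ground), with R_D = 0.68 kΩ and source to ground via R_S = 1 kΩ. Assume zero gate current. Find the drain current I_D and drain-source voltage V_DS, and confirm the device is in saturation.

V_G = V_DD·R_2/(R_1+R_2) = 9.7×100/280 = 3.46 V.
Assume saturation: I_D = (k_n/2)(V_GS − V_t)² with V_GS = V_G − I_D·R_S = 3.46 − 1·I_D.
Substituting gives 0.95·I_D² − 3.97·I_D + 2.32 = 0, with roots I_D = 0.704 or 3.48 mA.
The root I_D = 3.48 mA gives V_GS = -0.0133 V ≤ V_t, so take I_D = 0.704 mA.
Then V_GS = 2.76 V and V_DS = V_DD − I_D(R_D+R_S) = 9.7 − 0.704×1.68 = 8.52 V.
Saturation requires V_DS ≥ V_GS − V_t = 0.861 V; 8.52 ≥ 0.861 ✓.

I_D ≈ 0.7 mA, V_DS ≈ 8.5 V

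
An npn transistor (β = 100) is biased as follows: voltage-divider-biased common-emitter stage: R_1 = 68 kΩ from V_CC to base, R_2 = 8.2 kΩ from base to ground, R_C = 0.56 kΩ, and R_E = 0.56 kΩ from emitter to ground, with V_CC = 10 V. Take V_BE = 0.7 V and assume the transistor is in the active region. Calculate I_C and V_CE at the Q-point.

I_C ≈ 0.59 mA, V_CE ≈ 9.3 V

Thevenize the base divider: V_Th = V_CC·R_2/(R_1+R_2) = 10×8.2/76.2 = 1.08 V, R_Th = R_1‖R_2 = 7.32 kΩ.
Base-emitter loop: V_Th = I_B·R_Th + V_BE + (β+1)I_B·R_E, so I_B = (1.08 − 0.7) / (7.32 + 101×0.56) = 0.00589 mA.
I_C = β·I_B = 100×0.00589 = 0.589 mA, and I_E = (β+1)I_B = 0.595 mA.
V_CE = V_CC − I_C·R_C − I_E·R_E = 10 − 0.589×0.56 − 0.595×0.56 = 9.34 V.
V_CE = 9.34 V > 0.2 V confirms active-region operation.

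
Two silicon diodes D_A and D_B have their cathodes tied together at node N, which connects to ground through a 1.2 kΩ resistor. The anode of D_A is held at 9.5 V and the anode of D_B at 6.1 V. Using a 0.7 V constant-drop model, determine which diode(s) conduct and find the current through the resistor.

Assume both conduct. Then node N would need to be at both 9.5−0.7 = 8.8 V and 6.1−0.7 = 5.4 V, which is impossible.
Assume only D_A conducts: V_N = 9.5 − 0.7 = 8.8 V, so I_R = 8.8/1.2 = 7.33 mA.
Check D_B: its anode-to-cathode voltage is 6.1 − 8.8 = -2.7 V < 0.7 V, so it is off. The assumption is consistent.

Only D_A conducts; I_R ≈ 7.3 mA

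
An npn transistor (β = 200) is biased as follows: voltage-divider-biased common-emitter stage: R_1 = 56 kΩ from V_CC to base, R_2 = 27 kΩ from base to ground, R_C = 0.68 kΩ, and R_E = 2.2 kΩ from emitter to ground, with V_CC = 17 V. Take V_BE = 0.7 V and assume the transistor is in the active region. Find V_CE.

Thevenize the base divider: V_Th = V_CC·R_2/(R_1+R_2) = 17×27/83 = 5.53 V, R_Th = R_1‖R_2 = 18.2 kΩ.
Base-emitter loop: V_Th = I_B·R_Th + V_BE + (β+1)I_B·R_E, so I_B = (5.53 − 0.7) / (18.2 + 201×2.2) = 0.0105 mA.
I_C = β·I_B = 200×0.0105 = 2.1 mA, and I_E = (β+1)I_B = 2.11 mA.
V_CE = V_CC − I_C·R_C − I_E·R_E = 17 − 2.1×0.68 − 2.11×2.2 = 10.9 V.
V_CE = 10.9 V > 0.2 V confirms active-region operation.

V_CE ≈ 11 V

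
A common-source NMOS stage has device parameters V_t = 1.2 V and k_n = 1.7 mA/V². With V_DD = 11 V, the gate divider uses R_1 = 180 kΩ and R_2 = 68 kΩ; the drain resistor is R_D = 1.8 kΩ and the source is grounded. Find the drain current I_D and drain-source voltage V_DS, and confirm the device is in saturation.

V_G = V_DD·R_2/(R_1+R_2) = 11×68/248 = 3.02 V. With the source grounded, V_GS = V_G = 3.02 V.
Assume saturation: I_D = (k_n/2)(V_GS − V_t)² = (1.7/2)×(3.02 − 1.2)² = 0.85×1.82² = 2.8 mA.
V_DS = V_DD − I_D·R_D = 11 − 2.8×1.8 = 5.95 V.
Saturation requires V_DS ≥ V_GS − V_t = 1.82 V; 5.95 ≥ 1.82 ✓.

I_D ≈ 2.8 mA, V_DS ≈ 6 V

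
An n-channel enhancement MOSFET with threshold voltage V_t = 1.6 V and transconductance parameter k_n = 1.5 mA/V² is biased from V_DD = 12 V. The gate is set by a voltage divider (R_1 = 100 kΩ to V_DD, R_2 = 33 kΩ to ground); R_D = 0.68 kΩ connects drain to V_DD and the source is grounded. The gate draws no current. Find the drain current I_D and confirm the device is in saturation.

V_G = V_DD·R_2/(R_1+R_2) = 12×33/133 = 2.98 V. With the source grounded, V_GS = V_G = 2.98 V.
Assume saturation: I_D = (k_n/2)(V_GS − V_t)² = (1.5/2)×(2.98 − 1.6)² = 0.75×1.38² = 1.42 mA.
V_DS = V_DD − I_D·R_D = 12 − 1.42×0.68 = 11 V.
Saturation requires V_DS ≥ V_GS − V_t = 1.38 V; 11 ≥ 1.38 ✓.

I_D ≈ 1.4 mA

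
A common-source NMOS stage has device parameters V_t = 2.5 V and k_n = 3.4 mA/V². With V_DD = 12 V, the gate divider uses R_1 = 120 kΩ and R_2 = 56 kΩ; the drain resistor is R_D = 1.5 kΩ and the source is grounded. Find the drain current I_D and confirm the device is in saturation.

V_G = V_DD·R_2/(R_1+R_2) = 12×56/176 = 3.82 V. With the source grounded, V_GS = V_G = 3.82 V.
Assume saturation: I_D = (k_n/2)(V_GS − V_t)² = (3.4/2)×(3.82 − 2.5)² = 1.7×1.32² = 2.95 mA.
V_DS = V_DD − I_D·R_D = 12 − 2.95×1.5 = 7.57 V.
Saturation requires V_DS ≥ V_GS − V_t = 1.32 V; 7.57 ≥ 1.32 ✓.

I_D ≈ 3 mA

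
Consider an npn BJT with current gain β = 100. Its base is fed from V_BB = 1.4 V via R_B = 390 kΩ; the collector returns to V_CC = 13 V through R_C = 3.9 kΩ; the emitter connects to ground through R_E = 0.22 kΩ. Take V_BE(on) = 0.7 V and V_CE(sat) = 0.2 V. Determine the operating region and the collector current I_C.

Assume active. Base-emitter loop: I_B = (V_BB − V_BE)/(R_B + (β+1)R_E) = (1.4 − 0.7)/(390 + 101×0.22) = 0.0017 mA.
I_C = β·I_B = 100×0.0017 = 0.17 mA.
V_CE = V_CC − I_C·R_C − I_E·R_E = 13 − 0.17×3.9 − 0.172×0.22 = 12.3 V > V_CE(sat), so the active-region assumption holds.

active; I_C ≈ 0.17 mA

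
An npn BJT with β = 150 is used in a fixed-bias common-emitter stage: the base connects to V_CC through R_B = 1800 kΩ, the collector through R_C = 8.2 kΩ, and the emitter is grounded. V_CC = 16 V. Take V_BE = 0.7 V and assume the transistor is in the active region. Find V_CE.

V_CE ≈ 5.5 V

Base loop: V_CC = I_B·R_B + V_BE, so I_B = (16 − 0.7)/1800 kΩ = 0.0085 mA.
In the active region I_C = β·I_B = 150 × 0.0085 = 1.28 mA.
Collector loop: V_CE = V_CC − I_C·R_C = 16 − 1.28×8.2 = 5.54 V.
Since V_CE = 5.54 V > V_CE(sat) ≈ 0.2 V, the transistor is in the active region as assumed.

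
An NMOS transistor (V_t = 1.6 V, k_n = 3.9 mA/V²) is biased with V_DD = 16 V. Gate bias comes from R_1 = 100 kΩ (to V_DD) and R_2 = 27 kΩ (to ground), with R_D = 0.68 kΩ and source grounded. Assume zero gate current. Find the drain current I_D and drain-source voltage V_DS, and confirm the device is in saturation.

V_G = V_DD·R_2/(R_1+R_2) = 16×27/127 = 3.4 V. With the source grounded, V_GS = V_G = 3.4 V.
Assume saturation: I_D = (k_n/2)(V_GS − V_t)² = (3.9/2)×(3.4 − 1.6)² = 1.95×1.8² = 6.33 mA.
V_DS = V_DD − I_D·R_D = 16 − 6.33×0.68 = 11.7 V.
Saturation requires V_DS ≥ V_GS − V_t = 1.8 V; 11.7 ≥ 1.8 ✓.

I_D ≈ 6.3 mA, V_DS ≈ 12 V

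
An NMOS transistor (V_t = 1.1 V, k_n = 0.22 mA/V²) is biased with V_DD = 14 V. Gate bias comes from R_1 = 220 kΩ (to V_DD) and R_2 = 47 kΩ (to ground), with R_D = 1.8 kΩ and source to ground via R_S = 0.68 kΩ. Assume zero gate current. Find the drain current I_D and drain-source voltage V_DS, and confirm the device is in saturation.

V_G = V_DD·R_2/(R_1+R_2) = 14×47/267 = 2.46 V.
Assume saturation: I_D = (k_n/2)(V_GS − V_t)² with V_GS = V_G − I_D·R_S = 2.46 − 0.68·I_D.
Substituting gives 0.0509·I_D² − 1.2·I_D + 0.205 = 0, with roots I_D = 0.171 or 23.5 mA.
The root I_D = 23.5 mA gives V_GS = -13.5 V ≤ V_t, so take I_D = 0.171 mA.
Then V_GS = 2.35 V and V_DS = V_DD − I_D(R_D+R_S) = 14 − 0.171×2.48 = 13.6 V.
Saturation requires V_DS ≥ V_GS − V_t = 1.25 V; 13.6 ≥ 1.25 ✓.

I_D ≈ 0.17 mA, V_DS ≈ 14 V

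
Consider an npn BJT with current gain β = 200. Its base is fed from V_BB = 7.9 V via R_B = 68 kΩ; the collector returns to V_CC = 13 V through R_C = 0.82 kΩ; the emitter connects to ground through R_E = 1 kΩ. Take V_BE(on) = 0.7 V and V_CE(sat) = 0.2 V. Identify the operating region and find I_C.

active; I_C ≈ 5.4 mA

Assume active. Base-emitter loop: I_B = (V_BB − V_BE)/(R_B + (β+1)R_E) = (7.9 − 0.7)/(68 + 201×1) = 0.0268 mA.
I_C = β·I_B = 200×0.0268 = 5.35 mA.
V_CE = V_CC − I_C·R_C − I_E·R_E = 13 − 5.35×0.82 − 5.38×1 = 3.23 V > V_CE(sat), so the active-region assumption holds.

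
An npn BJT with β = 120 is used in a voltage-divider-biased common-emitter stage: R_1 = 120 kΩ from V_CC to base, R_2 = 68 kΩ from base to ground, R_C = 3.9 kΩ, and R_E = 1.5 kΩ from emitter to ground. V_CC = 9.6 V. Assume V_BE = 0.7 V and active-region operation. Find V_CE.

V_CE ≈ 1.6 V

Thevenize the base divider: V_Th = V_CC·R_2/(R_1+R_2) = 9.6×68/188 = 3.47 V, R_Th = R_1‖R_2 = 43.4 kΩ.
Base-emitter loop: V_Th = I_B·R_Th + V_BE + (β+1)I_B·R_E, so I_B = (3.47 − 0.7) / (43.4 + 121×1.5) = 0.0123 mA.
I_C = β·I_B = 120×0.0123 = 1.48 mA, and I_E = (β+1)I_B = 1.49 mA.
V_CE = V_CC − I_C·R_C − I_E·R_E = 9.6 − 1.48×3.9 − 1.49×1.5 = 1.59 V.
V_CE = 1.59 V > 0.2 V confirms active-region operation.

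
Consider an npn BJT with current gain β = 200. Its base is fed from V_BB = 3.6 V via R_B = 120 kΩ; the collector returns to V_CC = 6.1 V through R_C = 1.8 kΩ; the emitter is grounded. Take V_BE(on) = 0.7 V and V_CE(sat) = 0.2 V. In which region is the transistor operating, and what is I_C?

Assume active: I_B = (3.6 − 0.7)/120 = 0.0242 mA, giving I_C = β·I_B = 4.83 mA.
But then V_CE = 6.1 − 4.83×1.8 = -2.6 V < V_CE(sat) = 0.2 V — impossible in the active region.
So the transistor is saturated. With V_CE = 0.2 V, I_C = (V_CC − 0.2)/R_C = 5.9/1.8 = 3.28 mA.
Check: β·I_B = 4.83 mA > I_C = 3.28 mA, confirming saturation.

saturation; I_C ≈ 3.3 mA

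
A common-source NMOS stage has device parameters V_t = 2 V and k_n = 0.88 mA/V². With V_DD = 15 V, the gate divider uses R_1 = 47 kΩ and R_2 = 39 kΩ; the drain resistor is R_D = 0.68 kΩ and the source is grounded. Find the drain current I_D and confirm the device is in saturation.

V_G = V_DD·R_2/(R_1+R_2) = 15×39/86 = 6.8 V. With the source grounded, V_GS = V_G = 6.8 V.
Assume saturation: I_D = (k_n/2)(V_GS − V_t)² = (0.88/2)×(6.8 − 2)² = 0.44×4.8² = 10.1 mA.
V_DS = V_DD − I_D·R_D = 15 − 10.1×0.68 = 8.1 V.
Saturation requires V_DS ≥ V_GS − V_t = 4.8 V; 8.1 ≥ 4.8 ✓.

I_D ≈ 10 mA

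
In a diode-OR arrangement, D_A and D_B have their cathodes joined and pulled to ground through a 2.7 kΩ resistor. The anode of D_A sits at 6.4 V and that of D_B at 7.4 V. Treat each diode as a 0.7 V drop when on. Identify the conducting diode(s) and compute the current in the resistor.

Only D_B conducts; I_R ≈ 2.5 mA

Assume both conduct. Then node N would need to be at both 6.4−0.7 = 5.7 V and 7.4−0.7 = 6.7 V, which is impossible.
Assume only D_B conducts: V_N = 7.4 − 0.7 = 6.7 V, so I_R = 6.7/2.7 = 2.48 mA.
Check D_A: its anode-to-cathode voltage is 6.4 − 6.7 = -0.3 V < 0.7 V, so it is off. The assumption is consistent.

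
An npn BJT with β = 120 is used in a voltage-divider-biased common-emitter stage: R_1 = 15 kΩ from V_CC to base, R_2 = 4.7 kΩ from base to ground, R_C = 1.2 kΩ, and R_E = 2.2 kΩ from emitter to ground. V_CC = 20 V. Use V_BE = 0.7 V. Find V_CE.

Thevenize the base divider: V_Th = V_CC·R_2/(R_1+R_2) = 20×4.7/19.7 = 4.77 V, R_Th = R_1‖R_2 = 3.58 kΩ.
Base-emitter loop: V_Th = I_B·R_Th + V_BE + (β+1)I_B·R_E, so I_B = (4.77 − 0.7) / (3.58 + 121×2.2) = 0.0151 mA.
I_C = β·I_B = 120×0.0151 = 1.81 mA, and I_E = (β+1)I_B = 1.83 mA.
V_CE = V_CC − I_C·R_C − I_E·R_E = 20 − 1.81×1.2 − 1.83×2.2 = 13.8 V.
V_CE = 13.8 V > 0.2 V confirms active-region operation.

V_CE ≈ 14 V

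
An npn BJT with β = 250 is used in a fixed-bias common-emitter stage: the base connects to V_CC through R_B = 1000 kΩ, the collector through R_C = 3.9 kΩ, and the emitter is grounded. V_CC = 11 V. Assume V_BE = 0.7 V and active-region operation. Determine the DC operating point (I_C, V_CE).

Base loop: V_CC = I_B·R_B + V_BE, so I_B = (11 − 0.7)/1000 kΩ = 0.0103 mA.
In the active region I_C = β·I_B = 250 × 0.0103 = 2.58 mA.
Collector loop: V_CE = V_CC − I_C·R_C = 11 − 2.58×3.9 = 0.957 V.
Since V_CE = 0.957 V > V_CE(sat) ≈ 0.2 V, the transistor is in the active region as assumed.

I_C ≈ 2.6 mA, V_CE ≈ 0.96 V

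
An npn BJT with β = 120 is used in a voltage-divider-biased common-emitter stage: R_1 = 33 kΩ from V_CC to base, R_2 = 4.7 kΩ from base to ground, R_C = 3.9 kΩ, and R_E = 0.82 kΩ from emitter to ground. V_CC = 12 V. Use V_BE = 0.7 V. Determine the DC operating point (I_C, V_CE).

I_C ≈ 0.92 mA, V_CE ≈ 7.6 V

Thevenize the base divider: V_Th = V_CC·R_2/(R_1+R_2) = 12×4.7/37.7 = 1.5 V, R_Th = R_1‖R_2 = 4.11 kΩ.
Base-emitter loop: V_Th = I_B·R_Th + V_BE + (β+1)I_B·R_E, so I_B = (1.5 − 0.7) / (4.11 + 121×0.82) = 0.0077 mA.
I_C = β·I_B = 120×0.0077 = 0.924 mA, and I_E = (β+1)I_B = 0.932 mA.
V_CE = V_CC − I_C·R_C − I_E·R_E = 12 − 0.924×3.9 − 0.932×0.82 = 7.63 V.
V_CE = 7.63 V > 0.2 V confirms active-region operation.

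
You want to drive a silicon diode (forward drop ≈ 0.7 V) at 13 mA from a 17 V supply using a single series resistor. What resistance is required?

R ≈ 1.3 kΩ

The resistor drops V_S − V_D = 17 − 0.7 = 16.3 V at 13 mA.
R = 16.3 V / 13 mA = 1.25 kΩ.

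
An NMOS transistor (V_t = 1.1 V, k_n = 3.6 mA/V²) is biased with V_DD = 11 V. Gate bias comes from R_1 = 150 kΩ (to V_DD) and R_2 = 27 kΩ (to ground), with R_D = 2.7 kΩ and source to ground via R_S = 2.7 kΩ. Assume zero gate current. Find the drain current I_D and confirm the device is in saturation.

I_D ≈ 0.12 mA

V_G = V_DD·R_2/(R_1+R_2) = 11×27/177 = 1.68 V.
Assume saturation: I_D = (k_n/2)(V_GS − V_t)² with V_GS = V_G − I_D·R_S = 1.68 − 2.7·I_D.
Substituting gives 13.1·I_D² − 6.62·I_D + 0.601 = 0, with roots I_D = 0.119 or 0.385 mA.
The root I_D = 0.385 mA gives V_GS = 0.637 V ≤ V_t, so take I_D = 0.119 mA.
Then V_GS = 1.36 V and V_DS = V_DD − I_D(R_D+R_S) = 11 − 0.119×5.4 = 10.4 V.
Saturation requires V_DS ≥ V_GS − V_t = 0.257 V; 10.4 ≥ 0.257 ✓.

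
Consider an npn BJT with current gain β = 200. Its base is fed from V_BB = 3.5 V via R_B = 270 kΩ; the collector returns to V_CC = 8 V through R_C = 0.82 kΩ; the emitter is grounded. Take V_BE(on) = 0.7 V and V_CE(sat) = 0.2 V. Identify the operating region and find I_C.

Assume active. Base-emitter loop: I_B = (V_BB − V_BE)/R_B = (3.5 − 0.7)/270 = 0.0104 mA.
I_C = β·I_B = 200×0.0104 = 2.07 mA.
V_CE = V_CC − I_C·R_C = 8 − 2.07×0.82 = 6.3 V > V_CE(sat), so the active-region assumption holds.

active; I_C ≈ 2.1 mA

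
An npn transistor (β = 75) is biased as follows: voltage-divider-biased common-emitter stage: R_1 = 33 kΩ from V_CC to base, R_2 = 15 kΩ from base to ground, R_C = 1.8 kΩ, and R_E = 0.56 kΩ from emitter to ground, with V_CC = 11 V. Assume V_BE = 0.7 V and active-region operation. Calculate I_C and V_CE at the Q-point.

I_C ≈ 3.9 mA, V_CE ≈ 1.8 V

Thevenize the base divider: V_Th = V_CC·R_2/(R_1+R_2) = 11×15/48 = 3.44 V, R_Th = R_1‖R_2 = 10.3 kΩ.
Base-emitter loop: V_Th = I_B·R_Th + V_BE + (β+1)I_B·R_E, so I_B = (3.44 − 0.7) / (10.3 + 76×0.56) = 0.0518 mA.
I_C = β·I_B = 75×0.0518 = 3.88 mA, and I_E = (β+1)I_B = 3.93 mA.
V_CE = V_CC − I_C·R_C − I_E·R_E = 11 − 3.88×1.8 − 3.93×0.56 = 1.81 V.
V_CE = 1.81 V > 0.2 V confirms active-region operation.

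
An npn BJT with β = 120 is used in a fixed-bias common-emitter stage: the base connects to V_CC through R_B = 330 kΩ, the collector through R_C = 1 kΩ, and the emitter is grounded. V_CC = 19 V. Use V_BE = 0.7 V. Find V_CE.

Base loop: V_CC = I_B·R_B + V_BE, so I_B = (19 − 0.7)/330 kΩ = 0.0555 mA.
In the active region I_C = β·I_B = 120 × 0.0555 = 6.65 mA.
Collector loop: V_CE = V_CC − I_C·R_C = 19 − 6.65×1 = 12.3 V.
Since V_CE = 12.3 V > V_CE(sat) ≈ 0.2 V, the transistor is in the active region as assumed.

V_CE ≈ 12 V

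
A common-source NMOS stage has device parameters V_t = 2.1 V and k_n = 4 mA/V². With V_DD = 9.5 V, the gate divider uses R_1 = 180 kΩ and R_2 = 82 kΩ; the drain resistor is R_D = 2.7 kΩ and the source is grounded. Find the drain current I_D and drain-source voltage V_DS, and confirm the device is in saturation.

V_G = V_DD·R_2/(R_1+R_2) = 9.5×82/262 = 2.97 V. With the source grounded, V_GS = V_G = 2.97 V.
Assume saturation: I_D = (k_n/2)(V_GS − V_t)² = (4/2)×(2.97 − 2.1)² = 2×0.873² = 1.53 mA.
V_DS = V_DD − I_D·R_D = 9.5 − 1.53×2.7 = 5.38 V.
Saturation requires V_DS ≥ V_GS − V_t = 0.873 V; 5.38 ≥ 0.873 ✓.

I_D ≈ 1.5 mA, V_DS ≈ 5.4 V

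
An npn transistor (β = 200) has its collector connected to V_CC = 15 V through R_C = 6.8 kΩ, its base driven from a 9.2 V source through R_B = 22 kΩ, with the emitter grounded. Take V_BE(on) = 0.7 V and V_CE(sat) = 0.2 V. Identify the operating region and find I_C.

Assume active: I_B = (9.2 − 0.7)/22 = 0.386 mA, giving I_C = β·I_B = 77.3 mA.
But then V_CE = 15 − 77.3×6.8 = -510 V < V_CE(sat) = 0.2 V — impossible in the active region.
So the transistor is saturated. With V_CE = 0.2 V, I_C = (V_CC − 0.2)/R_C = 14.8/6.8 = 2.18 mA.
Check: β·I_B = 77.3 mA > I_C = 2.18 mA, confirming saturation.

saturation; I_C ≈ 2.2 mA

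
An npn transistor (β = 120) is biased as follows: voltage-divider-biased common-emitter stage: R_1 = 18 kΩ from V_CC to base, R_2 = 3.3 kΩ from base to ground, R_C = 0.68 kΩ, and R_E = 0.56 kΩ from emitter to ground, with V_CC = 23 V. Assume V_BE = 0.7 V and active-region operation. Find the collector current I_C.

I_C ≈ 4.9 mA

Thevenize the base divider: V_Th = V_CC·R_2/(R_1+R_2) = 23×3.3/21.3 = 3.56 V, R_Th = R_1‖R_2 = 2.79 kΩ.
Base-emitter loop: V_Th = I_B·R_Th + V_BE + (β+1)I_B·R_E, so I_B = (3.56 − 0.7) / (2.79 + 121×0.56) = 0.0406 mA.
I_C = β·I_B = 120×0.0406 = 4.87 mA, and I_E = (β+1)I_B = 4.91 mA.
V_CE = V_CC − I_C·R_C − I_E·R_E = 23 − 4.87×0.68 − 4.91×0.56 = 16.9 V.
V_CE = 16.9 V > 0.2 V confirms active-region operation.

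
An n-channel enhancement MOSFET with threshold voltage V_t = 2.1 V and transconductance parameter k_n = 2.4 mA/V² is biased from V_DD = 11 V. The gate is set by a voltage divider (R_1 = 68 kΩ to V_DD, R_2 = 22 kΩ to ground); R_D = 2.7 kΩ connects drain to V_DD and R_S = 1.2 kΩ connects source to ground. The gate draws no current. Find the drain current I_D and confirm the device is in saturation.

I_D ≈ 0.17 mA

V_G = V_DD·R_2/(R_1+R_2) = 11×22/90 = 2.69 V.
Assume saturation: I_D = (k_n/2)(V_GS − V_t)² with V_GS = V_G − I_D·R_S = 2.69 − 1.2·I_D.
Substituting gives 1.73·I_D² − 2.7·I_D + 0.416 = 0, with roots I_D = 0.174 or 1.39 mA.
The root I_D = 1.39 mA gives V_GS = 1.03 V ≤ V_t, so take I_D = 0.174 mA.
Then V_GS = 2.48 V and V_DS = V_DD − I_D(R_D+R_S) = 11 − 0.174×3.9 = 10.3 V.
Saturation requires V_DS ≥ V_GS − V_t = 0.38 V; 10.3 ≥ 0.38 ✓.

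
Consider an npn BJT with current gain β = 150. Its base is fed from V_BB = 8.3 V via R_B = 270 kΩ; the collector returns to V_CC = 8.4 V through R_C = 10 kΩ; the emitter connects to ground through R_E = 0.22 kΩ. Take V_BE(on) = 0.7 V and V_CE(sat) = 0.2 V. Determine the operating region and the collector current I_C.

saturation; I_C ≈ 0.8 mA

Assume active: I_B = (8.3 − 0.7)/(270 + 151×0.22) = 0.0251 mA, I_C = β·I_B = 3.76 mA.
Then V_CE = 8.4 − 3.76×10 − 3.78×0.22 = -30 V < 0.2 V — the active assumption fails.
Re-solve with V_CE = 0.2 V. KCL at the emitter: V_E/R_E = (V_BB−0.7−V_E)/R_B + (V_CC−0.2−V_E)/R_C, giving V_E = 0.182 V.
I_C = (V_CC − 0.2 − V_E)/R_C = (8.2 − 0.182)/10 = 0.802 mA.
Check: I_B = (7.6 − 0.182)/270 = 0.0275 mA, and β·I_B = 4.12 mA > I_C, confirming saturation.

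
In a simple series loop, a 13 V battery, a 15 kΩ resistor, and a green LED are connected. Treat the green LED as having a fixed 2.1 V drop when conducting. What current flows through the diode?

I ≈ 0.73 mA

KVL around the loop: 13 = V_D + I·R = 2.1 + I × 15 kΩ.
So I = (13 − 2.1) / 15 kΩ = 10.9 / 15 = 0.727 mA.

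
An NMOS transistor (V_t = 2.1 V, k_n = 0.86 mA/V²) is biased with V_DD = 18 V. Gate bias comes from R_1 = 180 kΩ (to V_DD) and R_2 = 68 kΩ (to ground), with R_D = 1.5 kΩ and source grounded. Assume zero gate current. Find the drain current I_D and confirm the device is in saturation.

V_G = V_DD·R_2/(R_1+R_2) = 18×68/248 = 4.94 V. With the source grounded, V_GS = V_G = 4.94 V.
Assume saturation: I_D = (k_n/2)(V_GS − V_t)² = (0.86/2)×(4.94 − 2.1)² = 0.43×2.84² = 3.46 mA.
V_DS = V_DD − I_D·R_D = 18 − 3.46×1.5 = 12.8 V.
Saturation requires V_DS ≥ V_GS − V_t = 2.84 V; 12.8 ≥ 2.84 ✓.

I_D ≈ 3.5 mA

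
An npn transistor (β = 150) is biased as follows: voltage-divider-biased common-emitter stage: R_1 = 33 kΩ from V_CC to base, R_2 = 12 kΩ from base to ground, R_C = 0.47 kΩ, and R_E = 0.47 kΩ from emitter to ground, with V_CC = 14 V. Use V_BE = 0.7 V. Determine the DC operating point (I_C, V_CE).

Thevenize the base divider: V_Th = V_CC·R_2/(R_1+R_2) = 14×12/45 = 3.73 V, R_Th = R_1‖R_2 = 8.8 kΩ.
Base-emitter loop: V_Th = I_B·R_Th + V_BE + (β+1)I_B·R_E, so I_B = (3.73 − 0.7) / (8.8 + 151×0.47) = 0.038 mA.
I_C = β·I_B = 150×0.038 = 5.7 mA, and I_E = (β+1)I_B = 5.74 mA.
V_CE = V_CC − I_C·R_C − I_E·R_E = 14 − 5.7×0.47 − 5.74×0.47 = 8.62 V.
V_CE = 8.62 V > 0.2 V confirms active-region operation.

I_C ≈ 5.7 mA, V_CE ≈ 8.6 V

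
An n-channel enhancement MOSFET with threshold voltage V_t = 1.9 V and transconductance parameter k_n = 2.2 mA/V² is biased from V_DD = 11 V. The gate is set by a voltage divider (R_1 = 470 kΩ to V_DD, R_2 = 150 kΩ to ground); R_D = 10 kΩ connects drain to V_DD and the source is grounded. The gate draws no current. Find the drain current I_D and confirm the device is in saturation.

V_G = V_DD·R_2/(R_1+R_2) = 11×150/620 = 2.66 V. With the source grounded, V_GS = V_G = 2.66 V.
Assume saturation: I_D = (k_n/2)(V_GS − V_t)² = (2.2/2)×(2.66 − 1.9)² = 1.1×0.761² = 0.638 mA.
V_DS = V_DD − I_D·R_D = 11 − 0.638×10 = 4.62 V.
Saturation requires V_DS ≥ V_GS − V_t = 0.761 V; 4.62 ≥ 0.761 ✓.

I_D ≈ 0.64 mA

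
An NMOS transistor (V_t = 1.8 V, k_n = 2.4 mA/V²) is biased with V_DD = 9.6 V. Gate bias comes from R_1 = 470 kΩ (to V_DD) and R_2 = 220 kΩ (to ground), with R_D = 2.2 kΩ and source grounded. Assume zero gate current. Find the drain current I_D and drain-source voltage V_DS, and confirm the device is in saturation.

V_G = V_DD·R_2/(R_1+R_2) = 9.6×220/690 = 3.06 V. With the source grounded, V_GS = V_G = 3.06 V.
Assume saturation: I_D = (k_n/2)(V_GS − V_t)² = (2.4/2)×(3.06 − 1.8)² = 1.2×1.26² = 1.91 mA.
V_DS = V_DD − I_D·R_D = 9.6 − 1.91×2.2 = 5.4 V.
Saturation requires V_DS ≥ V_GS − V_t = 1.26 V; 5.4 ≥ 1.26 ✓.

I_D ≈ 1.9 mA, V_DS ≈ 5.4 V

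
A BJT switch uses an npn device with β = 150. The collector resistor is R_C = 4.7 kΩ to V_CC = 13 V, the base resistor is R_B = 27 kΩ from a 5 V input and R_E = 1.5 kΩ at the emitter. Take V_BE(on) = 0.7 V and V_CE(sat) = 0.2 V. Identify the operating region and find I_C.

Assume active: I_B = (5 − 0.7)/(27 + 151×1.5) = 0.017 mA, I_C = β·I_B = 2.54 mA.
Then V_CE = 13 − 2.54×4.7 − 2.56×1.5 = -2.8 V < 0.2 V — the active assumption fails.
Re-solve with V_CE = 0.2 V. KCL at the emitter: V_E/R_E = (V_BB−0.7−V_E)/R_B + (V_CC−0.2−V_E)/R_C, giving V_E = 3.15 V.
I_C = (V_CC − 0.2 − V_E)/R_C = (12.8 − 3.15)/4.7 = 2.05 mA.
Check: I_B = (4.3 − 3.15)/27 = 0.0428 mA, and β·I_B = 6.41 mA > I_C, confirming saturation.

saturation; I_C ≈ 2.1 mA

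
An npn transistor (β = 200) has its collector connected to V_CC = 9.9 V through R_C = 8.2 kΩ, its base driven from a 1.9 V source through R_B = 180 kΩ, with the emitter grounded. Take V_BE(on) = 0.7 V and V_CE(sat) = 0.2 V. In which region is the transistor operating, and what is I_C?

saturation; I_C ≈ 1.2 mA

Assume active: I_B = (1.9 − 0.7)/180 = 0.00667 mA, giving I_C = β·I_B = 1.33 mA.
But then V_CE = 9.9 − 1.33×8.2 = -1.03 V < V_CE(sat) = 0.2 V — impossible in the active region.
So the transistor is saturated. With V_CE = 0.2 V, I_C = (V_CC − 0.2)/R_C = 9.7/8.2 = 1.18 mA.
Check: β·I_B = 1.33 mA > I_C = 1.18 mA, confirming saturation.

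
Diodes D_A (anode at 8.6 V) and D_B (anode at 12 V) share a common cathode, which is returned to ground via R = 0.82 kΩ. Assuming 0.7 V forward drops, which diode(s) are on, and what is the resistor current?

Assume both conduct. Then node N would need to be at both 8.6−0.7 = 7.9 V and 12−0.7 = 11.3 V, which is impossible.
Assume only D_B conducts: V_N = 12 − 0.7 = 11.3 V, so I_R = 11.3/0.82 = 13.8 mA.
Check D_A: its anode-to-cathode voltage is 8.6 − 11.3 = -2.7 V < 0.7 V, so it is off. The assumption is consistent.

Only D_B conducts; I_R ≈ 14 mA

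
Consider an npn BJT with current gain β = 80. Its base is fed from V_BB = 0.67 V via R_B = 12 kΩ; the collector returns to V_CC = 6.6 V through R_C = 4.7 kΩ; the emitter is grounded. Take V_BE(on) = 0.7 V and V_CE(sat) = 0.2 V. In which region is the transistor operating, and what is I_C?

cutoff; I_C ≈ 0

V_BB = 0.67 V ≤ V_BE(on) = 0.7 V, so the base-emitter junction is not forward biased.
The transistor is in cutoff: I_B = I_C = 0.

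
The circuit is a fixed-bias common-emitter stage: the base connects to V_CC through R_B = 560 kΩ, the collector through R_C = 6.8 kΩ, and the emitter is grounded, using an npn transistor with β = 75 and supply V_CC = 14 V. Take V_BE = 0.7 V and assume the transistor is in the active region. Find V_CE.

Base loop: V_CC = I_B·R_B + V_BE, so I_B = (14 − 0.7)/560 kΩ = 0.0238 mA.
In the active region I_C = β·I_B = 75 × 0.0238 = 1.78 mA.
Collector loop: V_CE = V_CC − I_C·R_C = 14 − 1.78×6.8 = 1.89 V.
Since V_CE = 1.89 V > V_CE(sat) ≈ 0.2 V, the transistor is in the active region as assumed.

V_CE ≈ 1.9 V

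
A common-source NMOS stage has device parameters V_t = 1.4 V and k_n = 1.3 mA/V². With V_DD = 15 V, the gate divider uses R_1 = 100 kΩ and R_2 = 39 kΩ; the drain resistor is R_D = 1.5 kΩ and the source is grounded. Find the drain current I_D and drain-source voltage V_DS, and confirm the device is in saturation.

I_D ≈ 5.1 mA, V_DS ≈ 7.3 V

V_G = V_DD·R_2/(R_1+R_2) = 15×39/139 = 4.21 V. With the source grounded, V_GS = V_G = 4.21 V.
Assume saturation: I_D = (k_n/2)(V_GS − V_t)² = (1.3/2)×(4.21 − 1.4)² = 0.65×2.81² = 5.13 mA.
V_DS = V_DD − I_D·R_D = 15 − 5.13×1.5 = 7.31 V.
Saturation requires V_DS ≥ V_GS − V_t = 2.81 V; 7.31 ≥ 2.81 ✓.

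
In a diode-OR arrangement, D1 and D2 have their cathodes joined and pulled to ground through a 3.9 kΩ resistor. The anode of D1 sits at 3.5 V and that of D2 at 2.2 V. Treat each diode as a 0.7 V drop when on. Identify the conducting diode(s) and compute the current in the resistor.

Assume both conduct. Then node N would need to be at both 3.5−0.7 = 2.8 V and 2.2−0.7 = 1.5 V, which is impossible.
Assume only D1 conducts: V_N = 3.5 − 0.7 = 2.8 V, so I_R = 2.8/3.9 = 0.718 mA.
Check D2: its anode-to-cathode voltage is 2.2 − 2.8 = -0.6 V < 0.7 V, so it is off. The assumption is consistent.

Only D1 conducts; I_R ≈ 0.72 mA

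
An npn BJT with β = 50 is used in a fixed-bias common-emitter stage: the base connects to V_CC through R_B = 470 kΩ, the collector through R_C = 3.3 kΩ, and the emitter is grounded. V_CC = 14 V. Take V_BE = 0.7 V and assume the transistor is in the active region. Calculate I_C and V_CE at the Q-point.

I_C ≈ 1.4 mA, V_CE ≈ 9.3 V

Base loop: V_CC = I_B·R_B + V_BE, so I_B = (14 − 0.7)/470 kΩ = 0.0283 mA.
In the active region I_C = β·I_B = 50 × 0.0283 = 1.41 mA.
Collector loop: V_CE = V_CC − I_C·R_C = 14 − 1.41×3.3 = 9.33 V.
Since V_CE = 9.33 V > V_CE(sat) ≈ 0.2 V, the transistor is in the active region as assumed.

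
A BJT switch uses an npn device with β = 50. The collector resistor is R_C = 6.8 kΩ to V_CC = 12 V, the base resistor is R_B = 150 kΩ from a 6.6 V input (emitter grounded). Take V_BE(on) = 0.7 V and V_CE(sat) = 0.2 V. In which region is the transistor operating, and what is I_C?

Assume active: I_B = (6.6 − 0.7)/150 = 0.0393 mA, giving I_C = β·I_B = 1.97 mA.
But then V_CE = 12 − 1.97×6.8 = -1.37 V < V_CE(sat) = 0.2 V — impossible in the active region.
So the transistor is saturated. With V_CE = 0.2 V, I_C = (V_CC − 0.2)/R_C = 11.8/6.8 = 1.74 mA.
Check: β·I_B = 1.97 mA > I_C = 1.74 mA, confirming saturation.

saturation; I_C ≈ 1.7 mA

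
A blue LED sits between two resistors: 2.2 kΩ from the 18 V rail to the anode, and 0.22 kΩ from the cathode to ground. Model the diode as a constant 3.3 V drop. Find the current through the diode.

I ≈ 6.1 mA

The two resistors are in series with the diode, so KVL gives 18 = I·2.2 + 3.3 + I·0.22.
I = (18 − 3.3) / (2.2 + 0.22) kΩ = 14.7 / 2.42 = 6.07 mA.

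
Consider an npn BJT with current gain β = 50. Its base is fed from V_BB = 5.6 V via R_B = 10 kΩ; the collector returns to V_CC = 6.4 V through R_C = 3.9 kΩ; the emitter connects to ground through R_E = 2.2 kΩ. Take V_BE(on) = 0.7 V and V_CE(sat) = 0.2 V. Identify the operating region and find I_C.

Assume active: I_B = (5.6 − 0.7)/(10 + 51×2.2) = 0.0401 mA, I_C = β·I_B = 2 mA.
Then V_CE = 6.4 − 2×3.9 − 2.05×2.2 = -5.92 V < 0.2 V — the active assumption fails.
Re-solve with V_CE = 0.2 V. KCL at the emitter: V_E/R_E = (V_BB−0.7−V_E)/R_B + (V_CC−0.2−V_E)/R_C, giving V_E = 2.56 V.
I_C = (V_CC − 0.2 − V_E)/R_C = (6.2 − 2.56)/3.9 = 0.932 mA.
Check: I_B = (4.9 − 2.56)/10 = 0.234 mA, and β·I_B = 11.7 mA > I_C, confirming saturation.

saturation; I_C ≈ 0.93 mA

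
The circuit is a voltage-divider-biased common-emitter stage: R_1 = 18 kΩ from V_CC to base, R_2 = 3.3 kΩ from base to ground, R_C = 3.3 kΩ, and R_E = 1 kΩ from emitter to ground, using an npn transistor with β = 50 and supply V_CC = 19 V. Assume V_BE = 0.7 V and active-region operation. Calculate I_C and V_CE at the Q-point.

I_C ≈ 2.1 mA, V_CE ≈ 10 V

Thevenize the base divider: V_Th = V_CC·R_2/(R_1+R_2) = 19×3.3/21.3 = 2.94 V, R_Th = R_1‖R_2 = 2.79 kΩ.
Base-emitter loop: V_Th = I_B·R_Th + V_BE + (β+1)I_B·R_E, so I_B = (2.94 − 0.7) / (2.79 + 51×1) = 0.0417 mA.
I_C = β·I_B = 50×0.0417 = 2.09 mA, and I_E = (β+1)I_B = 2.13 mA.
V_CE = V_CC − I_C·R_C − I_E·R_E = 19 − 2.09×3.3 − 2.13×1 = 9.99 V.
V_CE = 9.99 V > 0.2 V confirms active-region operation.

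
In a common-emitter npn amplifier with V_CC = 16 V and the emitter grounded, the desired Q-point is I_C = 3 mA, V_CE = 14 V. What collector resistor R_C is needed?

R_C ≈ 0.67 kΩ

Collector loop: V_CC = I_C·R_C + V_CE.
R_C = (V_CC − V_CE)/I_C = (16 − 14)/3 = 0.667 kΩ.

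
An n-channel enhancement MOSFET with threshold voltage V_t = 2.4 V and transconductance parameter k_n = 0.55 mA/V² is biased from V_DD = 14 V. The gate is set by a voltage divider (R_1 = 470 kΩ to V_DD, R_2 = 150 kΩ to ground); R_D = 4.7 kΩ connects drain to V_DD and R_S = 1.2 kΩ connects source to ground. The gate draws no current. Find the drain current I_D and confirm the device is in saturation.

V_G = V_DD·R_2/(R_1+R_2) = 14×150/620 = 3.39 V.
Assume saturation: I_D = (k_n/2)(V_GS − V_t)² with V_GS = V_G − I_D·R_S = 3.39 − 1.2·I_D.
Substituting gives 0.396·I_D² − 1.65·I_D + 0.268 = 0, with roots I_D = 0.169 or 4 mA.
The root I_D = 4 mA gives V_GS = -1.41 V ≤ V_t, so take I_D = 0.169 mA.
Then V_GS = 3.18 V and V_DS = V_DD − I_D(R_D+R_S) = 14 − 0.169×5.9 = 13 V.
Saturation requires V_DS ≥ V_GS − V_t = 0.784 V; 13 ≥ 0.784 ✓.

I_D ≈ 0.17 mA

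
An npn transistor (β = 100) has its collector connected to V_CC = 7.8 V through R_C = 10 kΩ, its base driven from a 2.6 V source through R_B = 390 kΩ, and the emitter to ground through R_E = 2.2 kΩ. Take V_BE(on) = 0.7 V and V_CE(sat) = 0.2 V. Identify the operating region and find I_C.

active; I_C ≈ 0.31 mA

Assume active. Base-emitter loop: I_B = (V_BB − V_BE)/(R_B + (β+1)R_E) = (2.6 − 0.7)/(390 + 101×2.2) = 0.0031 mA.
I_C = β·I_B = 100×0.0031 = 0.31 mA.
V_CE = V_CC − I_C·R_C − I_E·R_E = 7.8 − 0.31×10 − 0.313×2.2 = 4.01 V > V_CE(sat), so the active-region assumption holds.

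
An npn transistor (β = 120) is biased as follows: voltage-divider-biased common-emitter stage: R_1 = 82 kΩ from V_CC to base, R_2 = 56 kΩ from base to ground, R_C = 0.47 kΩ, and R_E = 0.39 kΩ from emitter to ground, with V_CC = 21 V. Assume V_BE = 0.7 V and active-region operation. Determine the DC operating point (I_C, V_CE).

Thevenize the base divider: V_Th = V_CC·R_2/(R_1+R_2) = 21×56/138 = 8.52 V, R_Th = R_1‖R_2 = 33.3 kΩ.
Base-emitter loop: V_Th = I_B·R_Th + V_BE + (β+1)I_B·R_E, so I_B = (8.52 − 0.7) / (33.3 + 121×0.39) = 0.0972 mA.
I_C = β·I_B = 120×0.0972 = 11.7 mA, and I_E = (β+1)I_B = 11.8 mA.
V_CE = V_CC − I_C·R_C − I_E·R_E = 21 − 11.7×0.47 − 11.8×0.39 = 10.9 V.
V_CE = 10.9 V > 0.2 V confirms active-region operation.

I_C ≈ 12 mA, V_CE ≈ 11 V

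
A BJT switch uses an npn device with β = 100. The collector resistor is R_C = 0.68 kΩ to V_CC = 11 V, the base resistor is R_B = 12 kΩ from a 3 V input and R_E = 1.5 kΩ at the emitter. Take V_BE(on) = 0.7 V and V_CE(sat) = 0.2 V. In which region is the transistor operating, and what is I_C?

Assume active. Base-emitter loop: I_B = (V_BB − V_BE)/(R_B + (β+1)R_E) = (3 − 0.7)/(12 + 101×1.5) = 0.0141 mA.
I_C = β·I_B = 100×0.0141 = 1.41 mA.
V_CE = V_CC − I_C·R_C − I_E·R_E = 11 − 1.41×0.68 − 1.42×1.5 = 7.91 V > V_CE(sat), so the active-region assumption holds.

active; I_C ≈ 1.4 mA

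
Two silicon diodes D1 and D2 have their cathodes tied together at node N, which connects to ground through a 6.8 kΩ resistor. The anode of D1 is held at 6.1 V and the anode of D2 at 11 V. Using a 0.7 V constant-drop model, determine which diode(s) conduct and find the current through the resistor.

Assume both conduct. Then node N would need to be at both 6.1−0.7 = 5.4 V and 11−0.7 = 10.3 V, which is impossible.
Assume only D2 conducts: V_N = 11 − 0.7 = 10.3 V, so I_R = 10.3/6.8 = 1.51 mA.
Check D1: its anode-to-cathode voltage is 6.1 − 10.3 = -4.2 V < 0.7 V, so it is off. The assumption is consistent.

Only D2 conducts; I_R ≈ 1.5 mA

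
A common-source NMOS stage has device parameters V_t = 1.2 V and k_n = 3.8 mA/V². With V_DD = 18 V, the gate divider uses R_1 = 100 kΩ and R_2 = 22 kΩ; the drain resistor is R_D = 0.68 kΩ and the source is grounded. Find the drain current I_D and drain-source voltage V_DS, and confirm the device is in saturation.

I_D ≈ 8 mA, V_DS ≈ 13 V

V_G = V_DD·R_2/(R_1+R_2) = 18×22/122 = 3.25 V. With the source grounded, V_GS = V_G = 3.25 V.
Assume saturation: I_D = (k_n/2)(V_GS − V_t)² = (3.8/2)×(3.25 − 1.2)² = 1.9×2.05² = 7.95 mA.
V_DS = V_DD − I_D·R_D = 18 − 7.95×0.68 = 12.6 V.
Saturation requires V_DS ≥ V_GS − V_t = 2.05 V; 12.6 ≥ 2.05 ✓.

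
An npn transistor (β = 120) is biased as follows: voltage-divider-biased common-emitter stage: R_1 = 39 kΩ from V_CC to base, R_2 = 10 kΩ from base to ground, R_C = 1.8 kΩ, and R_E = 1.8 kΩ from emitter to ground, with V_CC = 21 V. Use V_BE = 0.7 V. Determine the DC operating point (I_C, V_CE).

Thevenize the base divider: V_Th = V_CC·R_2/(R_1+R_2) = 21×10/49 = 4.29 V, R_Th = R_1‖R_2 = 7.96 kΩ.
Base-emitter loop: V_Th = I_B·R_Th + V_BE + (β+1)I_B·R_E, so I_B = (4.29 − 0.7) / (7.96 + 121×1.8) = 0.0159 mA.
I_C = β·I_B = 120×0.0159 = 1.91 mA, and I_E = (β+1)I_B = 1.92 mA.
V_CE = V_CC − I_C·R_C − I_E·R_E = 21 − 1.91×1.8 − 1.92×1.8 = 14.1 V.
V_CE = 14.1 V > 0.2 V confirms active-region operation.

I_C ≈ 1.9 mA, V_CE ≈ 14 V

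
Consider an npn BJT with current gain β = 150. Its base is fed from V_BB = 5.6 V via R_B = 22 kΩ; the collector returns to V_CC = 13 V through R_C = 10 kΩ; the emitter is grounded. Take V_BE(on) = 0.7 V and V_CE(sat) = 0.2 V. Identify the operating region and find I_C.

saturation; I_C ≈ 1.3 mA

Assume active: I_B = (5.6 − 0.7)/22 = 0.223 mA, giving I_C = β·I_B = 33.4 mA.
But then V_CE = 13 − 33.4×10 = -321 V < V_CE(sat) = 0.2 V — impossible in the active region.
So the transistor is saturated. With V_CE = 0.2 V, I_C = (V_CC − 0.2)/R_C = 12.8/10 = 1.28 mA.
Check: β·I_B = 33.4 mA > I_C = 1.28 mA, confirming saturation.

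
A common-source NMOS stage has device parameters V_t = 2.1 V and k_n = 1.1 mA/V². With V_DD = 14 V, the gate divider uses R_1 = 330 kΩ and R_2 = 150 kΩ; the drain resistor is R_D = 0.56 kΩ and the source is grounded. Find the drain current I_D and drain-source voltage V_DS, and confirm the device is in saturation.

V_G = V_DD·R_2/(R_1+R_2) = 14×150/480 = 4.38 V. With the source grounded, V_GS = V_G = 4.38 V.
Assume saturation: I_D = (k_n/2)(V_GS − V_t)² = (1.1/2)×(4.38 − 2.1)² = 0.55×2.27² = 2.85 mA.
V_DS = V_DD − I_D·R_D = 14 − 2.85×0.56 = 12.4 V.
Saturation requires V_DS ≥ V_GS − V_t = 2.27 V; 12.4 ≥ 2.27 ✓.

I_D ≈ 2.8 mA, V_DS ≈ 12 V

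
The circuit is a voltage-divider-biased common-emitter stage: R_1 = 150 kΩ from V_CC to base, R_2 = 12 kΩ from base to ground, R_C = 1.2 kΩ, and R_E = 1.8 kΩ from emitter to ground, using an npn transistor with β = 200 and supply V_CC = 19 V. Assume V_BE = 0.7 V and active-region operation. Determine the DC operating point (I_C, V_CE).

I_C ≈ 0.38 mA, V_CE ≈ 18 V

Thevenize the base divider: V_Th = V_CC·R_2/(R_1+R_2) = 19×12/162 = 1.41 V, R_Th = R_1‖R_2 = 11.1 kΩ.
Base-emitter loop: V_Th = I_B·R_Th + V_BE + (β+1)I_B·R_E, so I_B = (1.41 − 0.7) / (11.1 + 201×1.8) = 0.0019 mA.
I_C = β·I_B = 200×0.0019 = 0.379 mA, and I_E = (β+1)I_B = 0.381 mA.
V_CE = V_CC − I_C·R_C − I_E·R_E = 19 − 0.379×1.2 − 0.381×1.8 = 17.9 V.
V_CE = 17.9 V > 0.2 V confirms active-region operation.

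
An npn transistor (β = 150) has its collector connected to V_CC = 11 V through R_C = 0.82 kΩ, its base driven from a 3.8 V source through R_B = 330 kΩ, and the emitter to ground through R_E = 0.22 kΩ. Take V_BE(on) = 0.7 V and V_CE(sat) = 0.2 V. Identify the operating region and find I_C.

Assume active. Base-emitter loop: I_B = (V_BB − V_BE)/(R_B + (β+1)R_E) = (3.8 − 0.7)/(330 + 151×0.22) = 0.00853 mA.
I_C = β·I_B = 150×0.00853 = 1.28 mA.
V_CE = V_CC − I_C·R_C − I_E·R_E = 11 − 1.28×0.82 − 1.29×0.22 = 9.67 V > V_CE(sat), so the active-region assumption holds.

active; I_C ≈ 1.3 mA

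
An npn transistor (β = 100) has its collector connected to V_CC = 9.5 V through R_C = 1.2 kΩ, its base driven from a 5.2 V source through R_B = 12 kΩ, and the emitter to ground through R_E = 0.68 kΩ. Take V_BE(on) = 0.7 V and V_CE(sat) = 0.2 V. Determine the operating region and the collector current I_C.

Assume active: I_B = (5.2 − 0.7)/(12 + 101×0.68) = 0.0558 mA, I_C = β·I_B = 5.58 mA.
Then V_CE = 9.5 − 5.58×1.2 − 5.63×0.68 = -1.02 V < 0.2 V — the active assumption fails.
Re-solve with V_CE = 0.2 V. KCL at the emitter: V_E/R_E = (V_BB−0.7−V_E)/R_B + (V_CC−0.2−V_E)/R_C, giving V_E = 3.4 V.
I_C = (V_CC − 0.2 − V_E)/R_C = (9.3 − 3.4)/1.2 = 4.91 mA.
Check: I_B = (4.5 − 3.4)/12 = 0.0914 mA, and β·I_B = 9.14 mA > I_C, confirming saturation.

saturation; I_C ≈ 4.9 mA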